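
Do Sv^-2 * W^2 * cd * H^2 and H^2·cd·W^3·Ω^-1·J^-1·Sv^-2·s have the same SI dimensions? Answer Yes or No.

Left side:
  Sv = J/kg (equivalent dose = energy per mass),
      = m²·s⁻².
  So Sv⁻² = m⁻⁴·s⁴.
  W = J/s (power = energy per time),
      = kg·m²·s⁻³.
  So W² = kg²·m⁴·s⁻⁶.
  H = Wb/A (inductance = flux per current),
      = kg·m²·s⁻²·A⁻².
  So H² = kg²·m⁴·s⁻⁴·A⁻⁴.
  Combining: Sv⁻²·W²·cd·H² = (m⁻⁴·s⁴) · (kg²·m⁴·s⁻⁶) · cd · (kg²·m⁴·s⁻⁴·A⁻⁴) = kg⁴·m⁴·s⁻⁶·A⁻⁴·cd.
Right side:
  H = Wb/A (inductance = flux per current),
      = kg·m²·s⁻²·A⁻².
  So H² = kg²·m⁴·s⁻⁴·A⁻⁴.
  W = J/s (power = energy per time),
      = kg·m²·s⁻³.
  So W³ = kg³·m⁶·s⁻⁹.
  Ω = V/A (resistance = voltage per current),
      = kg·m²·s⁻³·A⁻².
  So Ω⁻¹ = kg⁻¹·m⁻²·s³·A².
  J = N·m (work = force × distance),
      = kg·m²·s⁻².
  So J⁻¹ = kg⁻¹·m⁻²·s².
  Sv = J/kg (equivalent dose = energy per mass),
      = m²·s⁻².
  So Sv⁻² = m⁻⁴·s⁴.
  Combining: H²·cd·W³·Ω⁻¹·J⁻¹·Sv⁻²·s = (kg²·m⁴·s⁻⁴·A⁻⁴) · cd · (kg³·m⁶·s⁻⁹) · (kg⁻¹·m⁻²·s³·A²) · (kg⁻¹·m⁻²·s²) · (m⁻⁴·s⁴) · s = kg³·m²·s⁻³·A⁻²·cd.
Left is kg⁴·m⁴·s⁻⁶·A⁻⁴·cd; right is kg³·m²·s⁻³·A⁻²·cd — different.

No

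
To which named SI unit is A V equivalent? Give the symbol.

W

V = W/A (potential = power per current),
    = kg·m²·s⁻³·A⁻¹.
Combining: A·V = A · (kg·m²·s⁻³·A⁻¹) = kg·m²·s⁻³.
kg·m²·s⁻³ is the base-SI form of the watt.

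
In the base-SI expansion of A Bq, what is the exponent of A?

Bq = 1/s = s⁻¹ (activity is decays per second).
Combining: A·Bq = A · s⁻¹ = s⁻¹·A.
The exponent of A is 1.

1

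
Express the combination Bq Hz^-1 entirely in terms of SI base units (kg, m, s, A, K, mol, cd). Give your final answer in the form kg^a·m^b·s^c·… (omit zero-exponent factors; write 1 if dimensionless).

Bq = 1/s = s⁻¹ (activity is decays per second).
Hz = 1/s = s⁻¹ (frequency is cycles per second).
So Hz⁻¹ = s.
Combining: Bq·Hz⁻¹ = s⁻¹ · s = 1.

1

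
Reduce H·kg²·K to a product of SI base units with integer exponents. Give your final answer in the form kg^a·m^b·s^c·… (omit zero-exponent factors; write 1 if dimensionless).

kg³·m²·s⁻²·A⁻²·K

H = kg·m²·s⁻²·A⁻².
Combining: H·kg²·K = (kg·m²·s⁻²·A⁻²) · kg² · K = kg³·m²·s⁻²·A⁻²·K.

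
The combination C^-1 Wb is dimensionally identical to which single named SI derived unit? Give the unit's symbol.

C = A·s = s·A (charge = current × time).
So C⁻¹ = s⁻¹·A⁻¹.
Wb = V·s (flux: a volt is a weber per second),
    = kg·m²·s⁻²·A⁻¹.
Combining: C⁻¹·Wb = (s⁻¹·A⁻¹) · (kg·m²·s⁻²·A⁻¹) = kg·m²·s⁻³·A⁻².
kg·m²·s⁻³·A⁻² is the base-SI form of the ohm.

Ω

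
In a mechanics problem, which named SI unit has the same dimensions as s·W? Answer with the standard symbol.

J

W = kg·m²·s⁻³.
Combining: s·W = s · (kg·m²·s⁻³) = kg·m²·s⁻².
kg·m²·s⁻² is the base-SI form of the joule.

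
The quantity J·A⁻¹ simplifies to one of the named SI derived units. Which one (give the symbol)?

J = kg·m²·s⁻².
Combining: J·A⁻¹ = (kg·m²·s⁻²) · A⁻¹ = kg·m²·s⁻²·A⁻¹.
kg·m²·s⁻²·A⁻¹ is the base-SI form of the weber.

Wb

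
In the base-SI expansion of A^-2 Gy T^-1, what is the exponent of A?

-1

Gy = J/kg (absorbed dose = energy per mass),
    = m²·s⁻².
T = Wb/m² (flux density = flux per area),
    = kg·s⁻²·A⁻¹.
So T⁻¹ = kg⁻¹·s²·A.
Combining: A⁻²·Gy·T⁻¹ = A⁻² · (m²·s⁻²) · (kg⁻¹·s²·A) = kg⁻¹·m²·A⁻¹.
The exponent of A is -1.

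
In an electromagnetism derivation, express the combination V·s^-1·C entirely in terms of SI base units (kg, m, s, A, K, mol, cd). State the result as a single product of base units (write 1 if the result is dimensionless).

kg·m²·s⁻³

V = kg·m²·s⁻³·A⁻¹.
C = s·A.
Combining: V·s⁻¹·C = (kg·m²·s⁻³·A⁻¹) · s⁻¹ · (s·A) = kg·m²·s⁻³.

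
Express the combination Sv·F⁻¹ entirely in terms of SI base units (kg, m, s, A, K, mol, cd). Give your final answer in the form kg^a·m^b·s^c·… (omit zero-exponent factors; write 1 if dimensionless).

Sv = J/kg (equivalent dose = energy per mass),
    = m²·s⁻².
F = C/V (capacitance = charge per voltage),
    = A·s/(kg·m²·s⁻³·A⁻¹) (substituting C and V),
    = kg⁻¹·m⁻²·s⁴·A².
So F⁻¹ = kg·m²·s⁻⁴·A⁻².
Combining: Sv·F⁻¹ = (m²·s⁻²) · (kg·m²·s⁻⁴·A⁻²) = kg·m⁴·s⁻⁶·A⁻².

kg·m⁴·s⁻⁶·A⁻²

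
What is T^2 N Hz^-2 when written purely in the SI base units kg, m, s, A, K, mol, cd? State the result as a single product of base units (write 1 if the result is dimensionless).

kg³·m·s⁻⁴·A⁻²

T = Wb/m² (flux density = flux per area),
    = kg·s⁻²·A⁻¹.
So T² = kg²·s⁻⁴·A⁻².
N = kg·m/s² = kg·m·s⁻² (force = mass × acceleration).
Hz = 1/s = s⁻¹ (frequency is cycles per second).
So Hz⁻² = s².
Combining: T²·N·Hz⁻² = (kg²·s⁻⁴·A⁻²) · (kg·m·s⁻²) · s² = kg³·m·s⁻⁴·A⁻².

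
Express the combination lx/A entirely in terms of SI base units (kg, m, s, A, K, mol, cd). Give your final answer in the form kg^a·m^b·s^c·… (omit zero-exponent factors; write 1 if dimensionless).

lx = lm/m² (illuminance = luminous flux per area),
    = m⁻²·cd.
Combining: A⁻¹·lx = A⁻¹ · (m⁻²·cd) = m⁻²·A⁻¹·cd.

m⁻²·A⁻¹·cd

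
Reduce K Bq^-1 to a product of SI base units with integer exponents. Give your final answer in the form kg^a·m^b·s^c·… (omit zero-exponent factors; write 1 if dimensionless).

s·K

Bq = s⁻¹.
So Bq⁻¹ = s.
Combining: K·Bq⁻¹ = K · s = s·K.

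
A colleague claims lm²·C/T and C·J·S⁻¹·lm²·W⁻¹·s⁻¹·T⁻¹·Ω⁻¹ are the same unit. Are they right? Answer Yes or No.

Yes

Left side:
  T = Wb/m² (flux density = flux per area),
      = kg·s⁻²·A⁻¹.
  So T⁻¹ = kg⁻¹·s²·A.
  lm = cd·sr = cd (luminous flux; sr is dimensionless).
  So lm² = cd².
  C = A·s = s·A (charge = current × time).
  Combining: T⁻¹·lm²·C = (kg⁻¹·s²·A) · cd² · (s·A) = kg⁻¹·s³·A²·cd².
Right side:
  C = s·A.
  J = kg·m²·s⁻².
  S = kg⁻¹·m⁻²·s³·A².
  So S⁻¹ = kg·m²·s⁻³·A⁻².
  lm = cd.
  So lm² = cd².
  W = kg·m²·s⁻³.
  So W⁻¹ = kg⁻¹·m⁻²·s³.
  T = kg·s⁻²·A⁻¹.
  So T⁻¹ = kg⁻¹·s²·A.
  Ω = kg·m²·s⁻³·A⁻².
  So Ω⁻¹ = kg⁻¹·m⁻²·s³·A².
  Combining: C·J·S⁻¹·lm²·W⁻¹·s⁻¹·T⁻¹·Ω⁻¹ = (s·A) · (kg·m²·s⁻²) · (kg·m²·s⁻³·A⁻²) · cd² · (kg⁻¹·m⁻²·s³) · s⁻¹ · (kg⁻¹·s²·A) · (kg⁻¹·m⁻²·s³·A²) = kg⁻¹·s³·A²·cd².
Both reduce to kg⁻¹·s³·A²·cd².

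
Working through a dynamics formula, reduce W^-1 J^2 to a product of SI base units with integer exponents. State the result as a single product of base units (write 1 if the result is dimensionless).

W = J/s (power = energy per time),
    = kg·m²·s⁻³.
So W⁻¹ = kg⁻¹·m⁻²·s³.
J = N·m (work = force × distance),
    = kg·m²·s⁻².
So J² = kg²·m⁴·s⁻⁴.
Combining: W⁻¹·J² = (kg⁻¹·m⁻²·s³) · (kg²·m⁴·s⁻⁴) = kg·m²·s⁻¹.

kg·m²·s⁻¹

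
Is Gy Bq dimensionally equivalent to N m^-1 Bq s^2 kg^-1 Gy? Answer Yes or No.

Left side:
  Gy = m²·s⁻².
  Bq = s⁻¹.
  Combining: Gy·Bq = (m²·s⁻²) · s⁻¹ = m²·s⁻³.
Right side:
  N = kg·m/s² = kg·m·s⁻² (force = mass × acceleration).
  Bq = 1/s = s⁻¹ (activity is decays per second).
  Gy = J/kg (absorbed dose = energy per mass),
      = m²·s⁻².
  Combining: N·m⁻¹·Bq·s²·kg⁻¹·Gy = (kg·m·s⁻²) · m⁻¹ · s⁻¹ · s² · kg⁻¹ · (m²·s⁻²) = m²·s⁻³.
Both reduce to m²·s⁻³.

Yes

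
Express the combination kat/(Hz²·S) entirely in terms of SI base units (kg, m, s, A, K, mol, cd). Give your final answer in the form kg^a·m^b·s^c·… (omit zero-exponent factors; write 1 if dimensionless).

kg·m²·s⁻²·A⁻²·mol

Hz = s⁻¹.
So Hz⁻² = s².
S = kg⁻¹·m⁻²·s³·A².
So S⁻¹ = kg·m²·s⁻³·A⁻².
kat = s⁻¹·mol.
Combining: Hz⁻²·S⁻¹·kat = s² · (kg·m²·s⁻³·A⁻²) · (s⁻¹·mol) = kg·m²·s⁻²·A⁻²·mol.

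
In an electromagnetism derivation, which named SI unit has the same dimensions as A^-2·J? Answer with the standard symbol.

J = N·m (work = force × distance),
    = kg·m²·s⁻².
Combining: A⁻²·J = A⁻² · (kg·m²·s⁻²) = kg·m²·s⁻²·A⁻².
kg·m²·s⁻²·A⁻² is the base-SI form of the henry.

H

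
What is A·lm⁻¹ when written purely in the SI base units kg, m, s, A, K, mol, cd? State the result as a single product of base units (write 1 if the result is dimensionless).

A·cd⁻¹

lm = cd·sr = cd (luminous flux; sr is dimensionless).
So lm⁻¹ = cd⁻¹.
Combining: A·lm⁻¹ = A · cd⁻¹ = A·cd⁻¹.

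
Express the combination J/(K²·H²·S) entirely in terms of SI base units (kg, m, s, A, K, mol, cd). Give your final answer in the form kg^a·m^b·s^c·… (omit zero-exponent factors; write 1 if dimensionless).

s⁻¹·A²·K⁻²

H = kg·m²·s⁻²·A⁻².
So H⁻² = kg⁻²·m⁻⁴·s⁴·A⁴.
S = kg⁻¹·m⁻²·s³·A².
So S⁻¹ = kg·m²·s⁻³·A⁻².
J = kg·m²·s⁻².
Combining: K⁻²·H⁻²·S⁻¹·J = K⁻² · (kg⁻²·m⁻⁴·s⁴·A⁴) · (kg·m²·s⁻³·A⁻²) · (kg·m²·s⁻²) = s⁻¹·A²·K⁻².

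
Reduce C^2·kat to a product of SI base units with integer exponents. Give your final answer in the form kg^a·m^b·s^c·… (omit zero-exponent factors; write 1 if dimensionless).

s·A²·mol

C = A·s = s·A (charge = current × time).
So C² = s²·A².
kat = mol/s = s⁻¹·mol (catalytic activity).
Combining: C²·kat = (s²·A²) · (s⁻¹·mol) = s·A²·mol.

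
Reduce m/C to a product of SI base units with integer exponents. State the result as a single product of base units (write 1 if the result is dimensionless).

C = s·A.
So C⁻¹ = s⁻¹·A⁻¹.
Combining: m·C⁻¹ = m · (s⁻¹·A⁻¹) = m·s⁻¹·A⁻¹.

m·s⁻¹·A⁻¹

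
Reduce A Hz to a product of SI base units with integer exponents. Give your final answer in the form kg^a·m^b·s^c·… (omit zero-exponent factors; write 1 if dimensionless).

Hz = s⁻¹.
Combining: A·Hz = A · s⁻¹ = s⁻¹·A.

s⁻¹·A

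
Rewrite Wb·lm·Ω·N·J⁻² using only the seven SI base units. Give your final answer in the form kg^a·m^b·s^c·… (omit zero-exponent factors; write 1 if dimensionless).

Wb = kg·m²·s⁻²·A⁻¹.
lm = cd.
Ω = kg·m²·s⁻³·A⁻².
N = kg·m·s⁻².
J = kg·m²·s⁻².
So J⁻² = kg⁻²·m⁻⁴·s⁴.
Combining: Wb·lm·Ω·N·J⁻² = (kg·m²·s⁻²·A⁻¹) · cd · (kg·m²·s⁻³·A⁻²) · (kg·m·s⁻²) · (kg⁻²·m⁻⁴·s⁴) = kg·m·s⁻³·A⁻³·cd.

kg·m·s⁻³·A⁻³·cd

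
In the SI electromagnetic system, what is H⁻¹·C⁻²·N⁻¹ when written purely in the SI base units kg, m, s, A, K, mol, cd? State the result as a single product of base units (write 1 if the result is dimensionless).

H = Wb/A (inductance = flux per current),
    = kg·m²·s⁻²·A⁻².
So H⁻¹ = kg⁻¹·m⁻²·s²·A².
C = A·s = s·A (charge = current × time).
So C⁻² = s⁻²·A⁻².
N = kg·m/s² = kg·m·s⁻² (force = mass × acceleration).
So N⁻¹ = kg⁻¹·m⁻¹·s².
Combining: H⁻¹·C⁻²·N⁻¹ = (kg⁻¹·m⁻²·s²·A²) · (s⁻²·A⁻²) · (kg⁻¹·m⁻¹·s²) = kg⁻²·m⁻³·s².

kg⁻²·m⁻³·s²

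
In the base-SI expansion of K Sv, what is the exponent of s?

-2

Sv = m²·s⁻².
Combining: K·Sv = K · (m²·s⁻²) = m²·s⁻²·K.
The exponent of s is -2.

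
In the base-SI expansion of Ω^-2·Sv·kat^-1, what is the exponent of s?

Ω = kg·m²·s⁻³·A⁻².
So Ω⁻² = kg⁻²·m⁻⁴·s⁶·A⁴.
Sv = m²·s⁻².
kat = s⁻¹·mol.
So kat⁻¹ = s·mol⁻¹.
Combining: Ω⁻²·Sv·kat⁻¹ = (kg⁻²·m⁻⁴·s⁶·A⁴) · (m²·s⁻²) · (s·mol⁻¹) = kg⁻²·m⁻²·s⁵·A⁴·mol⁻¹.
The exponent of s is 5.

5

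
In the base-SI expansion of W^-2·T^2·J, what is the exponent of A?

W = kg·m²·s⁻³.
So W⁻² = kg⁻²·m⁻⁴·s⁶.
T = kg·s⁻²·A⁻¹.
So T² = kg²·s⁻⁴·A⁻².
J = kg·m²·s⁻².
Combining: W⁻²·T²·J = (kg⁻²·m⁻⁴·s⁶) · (kg²·s⁻⁴·A⁻²) · (kg·m²·s⁻²) = kg·m⁻²·A⁻².
The exponent of A is -2.

-2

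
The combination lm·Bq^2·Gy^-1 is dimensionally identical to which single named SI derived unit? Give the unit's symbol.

lx

lm = cd.
Bq = s⁻¹.
So Bq² = s⁻².
Gy = m²·s⁻².
So Gy⁻¹ = m⁻²·s².
Combining: lm·Bq²·Gy⁻¹ = cd · s⁻² · (m⁻²·s²) = m⁻²·cd.
m⁻²·cd is the base-SI form of the lux.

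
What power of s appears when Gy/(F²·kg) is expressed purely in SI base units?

F = C/V (capacitance = charge per voltage),
    = A·s/(kg·m²·s⁻³·A⁻¹) (substituting C and V),
    = kg⁻¹·m⁻²·s⁴·A².
So F⁻² = kg²·m⁴·s⁻⁸·A⁻⁴.
Gy = J/kg (absorbed dose = energy per mass),
    = m²·s⁻².
Combining: F⁻²·Gy·kg⁻¹ = (kg²·m⁴·s⁻⁸·A⁻⁴) · (m²·s⁻²) · kg⁻¹ = kg·m⁶·s⁻¹⁰·A⁻⁴.
The exponent of s is -10.

-10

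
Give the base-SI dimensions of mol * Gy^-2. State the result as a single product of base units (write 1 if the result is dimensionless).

m⁻⁴·s⁴·mol

Gy = m²·s⁻².
So Gy⁻² = m⁻⁴·s⁴.
Combining: mol·Gy⁻² = mol · (m⁻⁴·s⁴) = m⁻⁴·s⁴·mol.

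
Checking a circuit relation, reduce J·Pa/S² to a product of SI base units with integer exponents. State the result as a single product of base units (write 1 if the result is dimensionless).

J = N·m (work = force × distance),
    = kg·m²·s⁻².
Pa = N/m² (pressure = force per area),
    = kg·m⁻¹·s⁻².
S = 1/Ω (conductance is reciprocal resistance),
    = kg⁻¹·m⁻²·s³·A².
So S⁻² = kg²·m⁴·s⁻⁶·A⁻⁴.
Combining: J·Pa·S⁻² = (kg·m²·s⁻²) · (kg·m⁻¹·s⁻²) · (kg²·m⁴·s⁻⁶·A⁻⁴) = kg⁴·m⁵·s⁻¹⁰·A⁻⁴.

kg⁴·m⁵·s⁻¹⁰·A⁻⁴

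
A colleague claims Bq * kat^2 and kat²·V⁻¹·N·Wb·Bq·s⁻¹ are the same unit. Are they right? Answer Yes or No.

No

Left side:
  Bq = s⁻¹.
  kat = s⁻¹·mol.
  So kat² = s⁻²·mol².
  Combining: Bq·kat² = s⁻¹ · (s⁻²·mol²) = s⁻³·mol².
Right side:
  kat = s⁻¹·mol.
  So kat² = s⁻²·mol².
  V = kg·m²·s⁻³·A⁻¹.
  So V⁻¹ = kg⁻¹·m⁻²·s³·A.
  N = kg·m·s⁻².
  Wb = kg·m²·s⁻²·A⁻¹.
  Bq = s⁻¹.
  Combining: kat²·V⁻¹·N·Wb·Bq·s⁻¹ = (s⁻²·mol²) · (kg⁻¹·m⁻²·s³·A) · (kg·m·s⁻²) · (kg·m²·s⁻²·A⁻¹) · s⁻¹ · s⁻¹ = kg·m·s⁻⁵·mol².
Left is s⁻³·mol²; right is kg·m·s⁻⁵·mol² — different.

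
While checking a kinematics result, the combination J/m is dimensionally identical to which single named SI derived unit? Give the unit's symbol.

N

J = N·m (work = force × distance),
    = kg·m²·s⁻².
Combining: m⁻¹·J = m⁻¹ · (kg·m²·s⁻²) = kg·m·s⁻².
kg·m·s⁻² is the base-SI form of the newton.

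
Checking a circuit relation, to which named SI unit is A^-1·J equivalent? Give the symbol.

J = N·m (work = force × distance),
    = kg·m²·s⁻².
Combining: A⁻¹·J = A⁻¹ · (kg·m²·s⁻²) = kg·m²·s⁻²·A⁻¹.
kg·m²·s⁻²·A⁻¹ is the base-SI form of the weber.

Wb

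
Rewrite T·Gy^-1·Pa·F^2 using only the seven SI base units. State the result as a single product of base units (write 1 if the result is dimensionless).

T = kg·s⁻²·A⁻¹.
Gy = m²·s⁻².
So Gy⁻¹ = m⁻²·s².
Pa = kg·m⁻¹·s⁻².
F = kg⁻¹·m⁻²·s⁴·A².
So F² = kg⁻²·m⁻⁴·s⁸·A⁴.
Combining: T·Gy⁻¹·Pa·F² = (kg·s⁻²·A⁻¹) · (m⁻²·s²) · (kg·m⁻¹·s⁻²) · (kg⁻²·m⁻⁴·s⁸·A⁴) = m⁻⁷·s⁶·A³.

m⁻⁷·s⁶·A³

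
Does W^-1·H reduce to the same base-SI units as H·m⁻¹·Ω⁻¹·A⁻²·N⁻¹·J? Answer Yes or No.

Left side:
  W = J/s (power = energy per time),
      = kg·m²·s⁻³.
  So W⁻¹ = kg⁻¹·m⁻²·s³.
  H = Wb/A (inductance = flux per current),
      = kg·m²·s⁻²·A⁻².
  Combining: W⁻¹·H = (kg⁻¹·m⁻²·s³) · (kg·m²·s⁻²·A⁻²) = s·A⁻².
Right side:
  H = kg·m²·s⁻²·A⁻².
  Ω = kg·m²·s⁻³·A⁻².
  So Ω⁻¹ = kg⁻¹·m⁻²·s³·A².
  N = kg·m·s⁻².
  So N⁻¹ = kg⁻¹·m⁻¹·s².
  J = kg·m²·s⁻².
  Combining: H·m⁻¹·Ω⁻¹·A⁻²·N⁻¹·J = (kg·m²·s⁻²·A⁻²) · m⁻¹ · (kg⁻¹·m⁻²·s³·A²) · A⁻² · (kg⁻¹·m⁻¹·s²) · (kg·m²·s⁻²) = s·A⁻².
Both reduce to s·A⁻².

Yes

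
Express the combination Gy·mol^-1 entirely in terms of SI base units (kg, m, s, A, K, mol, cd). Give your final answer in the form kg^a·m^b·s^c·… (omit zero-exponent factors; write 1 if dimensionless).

m²·s⁻²·mol⁻¹

Gy = J/kg (absorbed dose = energy per mass),
    = m²·s⁻².
Combining: Gy·mol⁻¹ = (m²·s⁻²) · mol⁻¹ = m²·s⁻²·mol⁻¹.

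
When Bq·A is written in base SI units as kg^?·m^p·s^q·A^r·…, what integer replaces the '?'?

0

Bq = 1/s = s⁻¹ (activity is decays per second).
Combining: Bq·A = s⁻¹ · A = s⁻¹·A.
The exponent of kg is 0.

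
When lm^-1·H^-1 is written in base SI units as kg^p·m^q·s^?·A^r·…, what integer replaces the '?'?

lm = cd·sr = cd (luminous flux; sr is dimensionless).
So lm⁻¹ = cd⁻¹.
H = Wb/A (inductance = flux per current),
    = kg·m²·s⁻²·A⁻².
So H⁻¹ = kg⁻¹·m⁻²·s²·A².
Combining: lm⁻¹·H⁻¹ = cd⁻¹ · (kg⁻¹·m⁻²·s²·A²) = kg⁻¹·m⁻²·s²·A²·cd⁻¹.
The exponent of s is 2.

2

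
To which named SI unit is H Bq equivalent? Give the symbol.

H = Wb/A (inductance = flux per current),
    = kg·m²·s⁻²·A⁻².
Bq = 1/s = s⁻¹ (activity is decays per second).
Combining: H·Bq = (kg·m²·s⁻²·A⁻²) · s⁻¹ = kg·m²·s⁻³·A⁻².
kg·m²·s⁻³·A⁻² is the base-SI form of the ohm.

Ω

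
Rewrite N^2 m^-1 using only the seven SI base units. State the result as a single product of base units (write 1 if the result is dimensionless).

N = kg·m·s⁻².
So N² = kg²·m²·s⁻⁴.
Combining: N²·m⁻¹ = (kg²·m²·s⁻⁴) · m⁻¹ = kg²·m·s⁻⁴.

kg²·m·s⁻⁴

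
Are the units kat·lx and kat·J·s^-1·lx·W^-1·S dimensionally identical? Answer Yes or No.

Left side:
  kat = mol/s = s⁻¹·mol (catalytic activity).
  lx = lm/m² (illuminance = luminous flux per area),
      = m⁻²·cd.
  Combining: kat·lx = (s⁻¹·mol) · (m⁻²·cd) = m⁻²·s⁻¹·mol·cd.
Right side:
  kat = s⁻¹·mol.
  J = kg·m²·s⁻².
  lx = m⁻²·cd.
  W = kg·m²·s⁻³.
  So W⁻¹ = kg⁻¹·m⁻²·s³.
  S = kg⁻¹·m⁻²·s³·A².
  Combining: kat·J·s⁻¹·lx·W⁻¹·S = (s⁻¹·mol) · (kg·m²·s⁻²) · s⁻¹ · (m⁻²·cd) · (kg⁻¹·m⁻²·s³) · (kg⁻¹·m⁻²·s³·A²) = kg⁻¹·m⁻⁴·s²·A²·mol·cd.
Left is m⁻²·s⁻¹·mol·cd; right is kg⁻¹·m⁻⁴·s²·A²·mol·cd — different.

No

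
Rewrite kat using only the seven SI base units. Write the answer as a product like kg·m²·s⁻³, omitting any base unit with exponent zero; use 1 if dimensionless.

kat = mol/s = s⁻¹·mol (catalytic activity).

s⁻¹·mol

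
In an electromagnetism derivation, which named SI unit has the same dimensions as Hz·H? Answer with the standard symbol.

Ω

Hz = 1/s = s⁻¹ (frequency is cycles per second).
H = Wb/A (inductance = flux per current),
    = kg·m²·s⁻²·A⁻².
Combining: Hz·H = s⁻¹ · (kg·m²·s⁻²·A⁻²) = kg·m²·s⁻³·A⁻².
kg·m²·s⁻³·A⁻² is the base-SI form of the ohm.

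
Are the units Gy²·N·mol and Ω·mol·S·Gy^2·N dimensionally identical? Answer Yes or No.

Left side:
  Gy = J/kg (absorbed dose = energy per mass),
      = m²·s⁻².
  So Gy² = m⁴·s⁻⁴.
  N = kg·m/s² = kg·m·s⁻² (force = mass × acceleration).
  Combining: Gy²·N·mol = (m⁴·s⁻⁴) · (kg·m·s⁻²) · mol = kg·m⁵·s⁻⁶·mol.
Right side:
  Ω = kg·m²·s⁻³·A⁻².
  S = kg⁻¹·m⁻²·s³·A².
  Gy = m²·s⁻².
  So Gy² = m⁴·s⁻⁴.
  N = kg·m·s⁻².
  Combining: Ω·mol·S·Gy²·N = (kg·m²·s⁻³·A⁻²) · mol · (kg⁻¹·m⁻²·s³·A²) · (m⁴·s⁻⁴) · (kg·m·s⁻²) = kg·m⁵·s⁻⁶·mol.
Both reduce to kg·m⁵·s⁻⁶·mol.

Yes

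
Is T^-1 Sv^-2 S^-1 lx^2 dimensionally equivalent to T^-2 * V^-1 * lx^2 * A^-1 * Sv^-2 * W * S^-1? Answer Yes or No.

No

Left side:
  T = Wb/m² (flux density = flux per area),
      = kg·s⁻²·A⁻¹.
  So T⁻¹ = kg⁻¹·s²·A.
  Sv = J/kg (equivalent dose = energy per mass),
      = m²·s⁻².
  So Sv⁻² = m⁻⁴·s⁴.
  S = 1/Ω (conductance is reciprocal resistance),
      = kg⁻¹·m⁻²·s³·A².
  So S⁻¹ = kg·m²·s⁻³·A⁻².
  lx = lm/m² (illuminance = luminous flux per area),
      = m⁻²·cd.
  So lx² = m⁻⁴·cd².
  Combining: T⁻¹·Sv⁻²·S⁻¹·lx² = (kg⁻¹·s²·A) · (m⁻⁴·s⁴) · (kg·m²·s⁻³·A⁻²) · (m⁻⁴·cd²) = m⁻⁶·s³·A⁻¹·cd².
Right side:
  T = Wb/m² (flux density = flux per area),
      = kg·s⁻²·A⁻¹.
  So T⁻² = kg⁻²·s⁴·A².
  V = W/A (potential = power per current),
      = kg·m²·s⁻³·A⁻¹.
  So V⁻¹ = kg⁻¹·m⁻²·s³·A.
  lx = lm/m² (illuminance = luminous flux per area),
      = m⁻²·cd.
  So lx² = m⁻⁴·cd².
  Sv = J/kg (equivalent dose = energy per mass),
      = m²·s⁻².
  So Sv⁻² = m⁻⁴·s⁴.
  W = J/s (power = energy per time),
      = kg·m²·s⁻³.
  S = 1/Ω (conductance is reciprocal resistance),
      = kg⁻¹·m⁻²·s³·A².
  So S⁻¹ = kg·m²·s⁻³·A⁻².
  Combining: T⁻²·V⁻¹·lx²·A⁻¹·Sv⁻²·W·S⁻¹ = (kg⁻²·s⁴·A²) · (kg⁻¹·m⁻²·s³·A) · (m⁻⁴·cd²) · A⁻¹ · (m⁻⁴·s⁴) · (kg·m²·s⁻³) · (kg·m²·s⁻³·A⁻²) = kg⁻¹·m⁻⁶·s⁵·cd².
Left is m⁻⁶·s³·A⁻¹·cd²; right is kg⁻¹·m⁻⁶·s⁵·cd² — different.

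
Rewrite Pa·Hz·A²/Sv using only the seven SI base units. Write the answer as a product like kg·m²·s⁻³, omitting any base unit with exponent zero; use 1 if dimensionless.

Pa = N/m² (pressure = force per area),
    = kg·m⁻¹·s⁻².
Hz = 1/s = s⁻¹ (frequency is cycles per second).
Sv = J/kg (equivalent dose = energy per mass),
    = m²·s⁻².
So Sv⁻¹ = m⁻²·s².
Combining: Pa·Hz·Sv⁻¹·A² = (kg·m⁻¹·s⁻²) · s⁻¹ · (m⁻²·s²) · A² = kg·m⁻³·s⁻¹·A².

kg·m⁻³·s⁻¹·A²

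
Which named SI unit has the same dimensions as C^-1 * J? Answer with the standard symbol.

V

C = s·A.
So C⁻¹ = s⁻¹·A⁻¹.
J = kg·m²·s⁻².
Combining: C⁻¹·J = (s⁻¹·A⁻¹) · (kg·m²·s⁻²) = kg·m²·s⁻³·A⁻¹.
kg·m²·s⁻³·A⁻¹ is the base-SI form of the volt.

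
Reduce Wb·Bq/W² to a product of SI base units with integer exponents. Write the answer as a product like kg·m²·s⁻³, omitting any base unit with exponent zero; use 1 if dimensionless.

Wb = kg·m²·s⁻²·A⁻¹.
Bq = s⁻¹.
W = kg·m²·s⁻³.
So W⁻² = kg⁻²·m⁻⁴·s⁶.
Combining: Wb·Bq·W⁻² = (kg·m²·s⁻²·A⁻¹) · s⁻¹ · (kg⁻²·m⁻⁴·s⁶) = kg⁻¹·m⁻²·s³·A⁻¹.

kg⁻¹·m⁻²·s³·A⁻¹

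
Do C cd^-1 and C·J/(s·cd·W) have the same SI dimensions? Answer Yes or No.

Yes

Left side:
  C = A·s = s·A (charge = current × time).
  Combining: C·cd⁻¹ = (s·A) · cd⁻¹ = s·A·cd⁻¹.
Right side:
  C = A·s = s·A (charge = current × time).
  J = N·m (work = force × distance),
      = kg·m²·s⁻².
  W = J/s (power = energy per time),
      = kg·m²·s⁻³.
  So W⁻¹ = kg⁻¹·m⁻²·s³.
  Combining: s⁻¹·C·J·cd⁻¹·W⁻¹ = s⁻¹ · (s·A) · (kg·m²·s⁻²) · cd⁻¹ · (kg⁻¹·m⁻²·s³) = s·A·cd⁻¹.
Both reduce to s·A·cd⁻¹.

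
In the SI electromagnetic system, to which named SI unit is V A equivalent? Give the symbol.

V = kg·m²·s⁻³·A⁻¹.
Combining: V·A = (kg·m²·s⁻³·A⁻¹) · A = kg·m²·s⁻³.
kg·m²·s⁻³ is the base-SI form of the watt.

W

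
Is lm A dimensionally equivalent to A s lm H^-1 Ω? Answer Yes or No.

Yes

Left side:
  lm = cd·sr = cd (luminous flux; sr is dimensionless).
  Combining: lm·A = cd · A = A·cd.
Right side:
  lm = cd·sr = cd (luminous flux; sr is dimensionless).
  H = Wb/A (inductance = flux per current),
      = kg·m²·s⁻²·A⁻².
  So H⁻¹ = kg⁻¹·m⁻²·s²·A².
  Ω = V/A (resistance = voltage per current),
      = kg·m²·s⁻³·A⁻².
  Combining: A·s·lm·H⁻¹·Ω = A · s · cd · (kg⁻¹·m⁻²·s²·A²) · (kg·m²·s⁻³·A⁻²) = A·cd.
Both reduce to A·cd.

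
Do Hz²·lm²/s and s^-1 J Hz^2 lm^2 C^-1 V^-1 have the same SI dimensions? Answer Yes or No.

Left side:
  Hz = s⁻¹.
  So Hz² = s⁻².
  lm = cd.
  So lm² = cd².
  Combining: Hz²·lm²·s⁻¹ = s⁻² · cd² · s⁻¹ = s⁻³·cd².
Right side:
  J = N·m (work = force × distance),
      = kg·m²·s⁻².
  Hz = 1/s = s⁻¹ (frequency is cycles per second).
  So Hz² = s⁻².
  lm = cd·sr = cd (luminous flux; sr is dimensionless).
  So lm² = cd².
  C = A·s = s·A (charge = current × time).
  So C⁻¹ = s⁻¹·A⁻¹.
  V = W/A (potential = power per current),
      = kg·m²·s⁻³·A⁻¹.
  So V⁻¹ = kg⁻¹·m⁻²·s³·A.
  Combining: s⁻¹·J·Hz²·lm²·C⁻¹·V⁻¹ = s⁻¹ · (kg·m²·s⁻²) · s⁻² · cd² · (s⁻¹·A⁻¹) · (kg⁻¹·m⁻²·s³·A) = s⁻³·cd².
Both reduce to s⁻³·cd².

Yes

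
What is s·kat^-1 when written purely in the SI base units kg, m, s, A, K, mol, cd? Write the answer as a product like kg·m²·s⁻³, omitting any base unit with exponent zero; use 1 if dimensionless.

kat = mol/s = s⁻¹·mol (catalytic activity).
So kat⁻¹ = s·mol⁻¹.
Combining: s·kat⁻¹ = s · (s·mol⁻¹) = s²·mol⁻¹.

s²·mol⁻¹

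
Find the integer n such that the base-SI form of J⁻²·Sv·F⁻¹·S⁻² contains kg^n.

J = N·m (work = force × distance),
    = kg·m²·s⁻².
So J⁻² = kg⁻²·m⁻⁴·s⁴.
Sv = J/kg (equivalent dose = energy per mass),
    = m²·s⁻².
F = C/V (capacitance = charge per voltage),
    = A·s/(kg·m²·s⁻³·A⁻¹) (substituting C and V),
    = kg⁻¹·m⁻²·s⁴·A².
So F⁻¹ = kg·m²·s⁻⁴·A⁻².
S = 1/Ω (conductance is reciprocal resistance),
    = kg⁻¹·m⁻²·s³·A².
So S⁻² = kg²·m⁴·s⁻⁶·A⁻⁴.
Combining: J⁻²·Sv·F⁻¹·S⁻² = (kg⁻²·m⁻⁴·s⁴) · (m²·s⁻²) · (kg·m²·s⁻⁴·A⁻²) · (kg²·m⁴·s⁻⁶·A⁻⁴) = kg·m⁴·s⁻⁸·A⁻⁶.
The exponent of kg is 1.

1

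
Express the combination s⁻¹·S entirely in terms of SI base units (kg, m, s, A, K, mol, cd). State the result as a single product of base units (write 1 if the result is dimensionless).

S = kg⁻¹·m⁻²·s³·A².
Combining: s⁻¹·S = s⁻¹ · (kg⁻¹·m⁻²·s³·A²) = kg⁻¹·m⁻²·s²·A².

kg⁻¹·m⁻²·s²·A²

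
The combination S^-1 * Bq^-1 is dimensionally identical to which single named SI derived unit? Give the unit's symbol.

S = 1/Ω (conductance is reciprocal resistance),
    = kg⁻¹·m⁻²·s³·A².
So S⁻¹ = kg·m²·s⁻³·A⁻².
Bq = 1/s = s⁻¹ (activity is decays per second).
So Bq⁻¹ = s.
Combining: S⁻¹·Bq⁻¹ = (kg·m²·s⁻³·A⁻²) · s = kg·m²·s⁻²·A⁻².
kg·m²·s⁻²·A⁻² is the base-SI form of the henry.

H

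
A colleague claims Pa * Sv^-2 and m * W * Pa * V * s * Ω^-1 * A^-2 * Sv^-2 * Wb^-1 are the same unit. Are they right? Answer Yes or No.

Left side:
  Pa = N/m² (pressure = force per area),
      = kg·m⁻¹·s⁻².
  Sv = J/kg (equivalent dose = energy per mass),
      = m²·s⁻².
  So Sv⁻² = m⁻⁴·s⁴.
  Combining: Pa·Sv⁻² = (kg·m⁻¹·s⁻²) · (m⁻⁴·s⁴) = kg·m⁻⁵·s².
Right side:
  W = J/s (power = energy per time),
      = kg·m²·s⁻³.
  Pa = N/m² (pressure = force per area),
      = kg·m⁻¹·s⁻².
  V = W/A (potential = power per current),
      = kg·m²·s⁻³·A⁻¹.
  Ω = V/A (resistance = voltage per current),
      = kg·m²·s⁻³·A⁻².
  So Ω⁻¹ = kg⁻¹·m⁻²·s³·A².
  Sv = J/kg (equivalent dose = energy per mass),
      = m²·s⁻².
  So Sv⁻² = m⁻⁴·s⁴.
  Wb = V·s (flux: a volt is a weber per second),
      = kg·m²·s⁻²·A⁻¹.
  So Wb⁻¹ = kg⁻¹·m⁻²·s²·A.
  Combining: m·W·Pa·V·s·Ω⁻¹·A⁻²·Sv⁻²·Wb⁻¹ = m · (kg·m²·s⁻³) · (kg·m⁻¹·s⁻²) · (kg·m²·s⁻³·A⁻¹) · s · (kg⁻¹·m⁻²·s³·A²) · A⁻² · (m⁻⁴·s⁴) · (kg⁻¹·m⁻²·s²·A) = kg·m⁻⁴·s².
Left is kg·m⁻⁵·s²; right is kg·m⁻⁴·s² — different.

No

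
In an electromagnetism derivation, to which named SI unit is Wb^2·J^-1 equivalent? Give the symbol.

H

Wb = V·s (flux: a volt is a weber per second),
    = kg·m²·s⁻²·A⁻¹.
So Wb² = kg²·m⁴·s⁻⁴·A⁻².
J = N·m (work = force × distance),
    = kg·m²·s⁻².
So J⁻¹ = kg⁻¹·m⁻²·s².
Combining: Wb²·J⁻¹ = (kg²·m⁴·s⁻⁴·A⁻²) · (kg⁻¹·m⁻²·s²) = kg·m²·s⁻²·A⁻².
kg·m²·s⁻²·A⁻² is the base-SI form of the henry.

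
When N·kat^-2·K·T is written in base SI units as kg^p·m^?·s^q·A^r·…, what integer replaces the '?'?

N = kg·m/s² = kg·m·s⁻² (force = mass × acceleration).
kat = mol/s = s⁻¹·mol (catalytic activity).
So kat⁻² = s²·mol⁻².
T = Wb/m² (flux density = flux per area),
    = kg·s⁻²·A⁻¹.
Combining: N·kat⁻²·K·T = (kg·m·s⁻²) · (s²·mol⁻²) · K · (kg·s⁻²·A⁻¹) = kg²·m·s⁻²·A⁻¹·K·mol⁻².
The exponent of m is 1.

1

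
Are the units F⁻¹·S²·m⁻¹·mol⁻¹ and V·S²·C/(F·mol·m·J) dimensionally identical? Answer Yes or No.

Left side:
  F = kg⁻¹·m⁻²·s⁴·A².
  So F⁻¹ = kg·m²·s⁻⁴·A⁻².
  S = kg⁻¹·m⁻²·s³·A².
  So S² = kg⁻²·m⁻⁴·s⁶·A⁴.
  Combining: F⁻¹·S²·m⁻¹·mol⁻¹ = (kg·m²·s⁻⁴·A⁻²) · (kg⁻²·m⁻⁴·s⁶·A⁴) · m⁻¹ · mol⁻¹ = kg⁻¹·m⁻³·s²·A²·mol⁻¹.
Right side:
  V = W/A (potential = power per current),
      = kg·m²·s⁻³·A⁻¹.
  S = 1/Ω (conductance is reciprocal resistance),
      = kg⁻¹·m⁻²·s³·A².
  So S² = kg⁻²·m⁻⁴·s⁶·A⁴.
  F = C/V (capacitance = charge per voltage),
      = A·s/(kg·m²·s⁻³·A⁻¹) (substituting C and V),
      = kg⁻¹·m⁻²·s⁴·A².
  So F⁻¹ = kg·m²·s⁻⁴·A⁻².
  C = A·s = s·A (charge = current × time).
  J = N·m (work = force × distance),
      = kg·m²·s⁻².
  So J⁻¹ = kg⁻¹·m⁻²·s².
  Combining: V·S²·F⁻¹·C·mol⁻¹·m⁻¹·J⁻¹ = (kg·m²·s⁻³·A⁻¹) · (kg⁻²·m⁻⁴·s⁶·A⁴) · (kg·m²·s⁻⁴·A⁻²) · (s·A) · mol⁻¹ · m⁻¹ · (kg⁻¹·m⁻²·s²) = kg⁻¹·m⁻³·s²·A²·mol⁻¹.
Both reduce to kg⁻¹·m⁻³·s²·A²·mol⁻¹.

Yes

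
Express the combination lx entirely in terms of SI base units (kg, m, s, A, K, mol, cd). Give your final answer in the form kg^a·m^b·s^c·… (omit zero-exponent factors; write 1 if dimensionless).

m⁻²·cd

lx = lm/m² (illuminance = luminous flux per area),
    = m⁻²·cd.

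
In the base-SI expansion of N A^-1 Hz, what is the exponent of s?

-3

N = kg·m/s² = kg·m·s⁻² (force = mass × acceleration).
Hz = 1/s = s⁻¹ (frequency is cycles per second).
Combining: N·A⁻¹·Hz = (kg·m·s⁻²) · A⁻¹ · s⁻¹ = kg·m·s⁻³·A⁻¹.
The exponent of s is -3.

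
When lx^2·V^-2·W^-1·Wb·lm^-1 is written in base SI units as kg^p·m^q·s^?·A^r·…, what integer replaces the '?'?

lx = m⁻²·cd.
So lx² = m⁻⁴·cd².
V = kg·m²·s⁻³·A⁻¹.
So V⁻² = kg⁻²·m⁻⁴·s⁶·A².
W = kg·m²·s⁻³.
So W⁻¹ = kg⁻¹·m⁻²·s³.
Wb = kg·m²·s⁻²·A⁻¹.
lm = cd.
So lm⁻¹ = cd⁻¹.
Combining: lx²·V⁻²·W⁻¹·Wb·lm⁻¹ = (m⁻⁴·cd²) · (kg⁻²·m⁻⁴·s⁶·A²) · (kg⁻¹·m⁻²·s³) · (kg·m²·s⁻²·A⁻¹) · cd⁻¹ = kg⁻²·m⁻⁸·s⁷·A·cd.
The exponent of s is 7.

7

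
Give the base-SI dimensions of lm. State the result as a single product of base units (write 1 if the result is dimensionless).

lm = cd·sr = cd (luminous flux; sr is dimensionless).

cd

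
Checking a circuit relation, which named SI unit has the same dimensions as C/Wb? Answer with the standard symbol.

Wb = kg·m²·s⁻²·A⁻¹.
So Wb⁻¹ = kg⁻¹·m⁻²·s²·A.
C = s·A.
Combining: Wb⁻¹·C = (kg⁻¹·m⁻²·s²·A) · (s·A) = kg⁻¹·m⁻²·s³·A².
kg⁻¹·m⁻²·s³·A² is the base-SI form of the siemens.

S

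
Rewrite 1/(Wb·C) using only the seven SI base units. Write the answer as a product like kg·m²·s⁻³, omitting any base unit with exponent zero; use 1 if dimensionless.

Wb = kg·m²·s⁻²·A⁻¹.
So Wb⁻¹ = kg⁻¹·m⁻²·s²·A.
C = s·A.
So C⁻¹ = s⁻¹·A⁻¹.
Combining: Wb⁻¹·C⁻¹ = (kg⁻¹·m⁻²·s²·A) · (s⁻¹·A⁻¹) = kg⁻¹·m⁻²·s.

kg⁻¹·m⁻²·s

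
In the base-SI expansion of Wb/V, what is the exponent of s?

V = kg·m²·s⁻³·A⁻¹.
So V⁻¹ = kg⁻¹·m⁻²·s³·A.
Wb = kg·m²·s⁻²·A⁻¹.
Combining: V⁻¹·Wb = (kg⁻¹·m⁻²·s³·A) · (kg·m²·s⁻²·A⁻¹) = s.
The exponent of s is 1.

1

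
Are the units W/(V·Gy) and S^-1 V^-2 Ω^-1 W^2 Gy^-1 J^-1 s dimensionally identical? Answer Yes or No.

No

Left side:
  V = W/A (potential = power per current),
      = kg·m²·s⁻³·A⁻¹.
  So V⁻¹ = kg⁻¹·m⁻²·s³·A.
  W = J/s (power = energy per time),
      = kg·m²·s⁻³.
  Gy = J/kg (absorbed dose = energy per mass),
      = m²·s⁻².
  So Gy⁻¹ = m⁻²·s².
  Combining: V⁻¹·W·Gy⁻¹ = (kg⁻¹·m⁻²·s³·A) · (kg·m²·s⁻³) · (m⁻²·s²) = m⁻²·s²·A.
Right side:
  S = 1/Ω (conductance is reciprocal resistance),
      = kg⁻¹·m⁻²·s³·A².
  So S⁻¹ = kg·m²·s⁻³·A⁻².
  V = W/A (potential = power per current),
      = kg·m²·s⁻³·A⁻¹.
  So V⁻² = kg⁻²·m⁻⁴·s⁶·A².
  Ω = V/A (resistance = voltage per current),
      = kg·m²·s⁻³·A⁻².
  So Ω⁻¹ = kg⁻¹·m⁻²·s³·A².
  W = J/s (power = energy per time),
      = kg·m²·s⁻³.
  So W² = kg²·m⁴·s⁻⁶.
  Gy = J/kg (absorbed dose = energy per mass),
      = m²·s⁻².
  So Gy⁻¹ = m⁻²·s².
  J = N·m (work = force × distance),
      = kg·m²·s⁻².
  So J⁻¹ = kg⁻¹·m⁻²·s².
  Combining: S⁻¹·V⁻²·Ω⁻¹·W²·Gy⁻¹·J⁻¹·s = (kg·m²·s⁻³·A⁻²) · (kg⁻²·m⁻⁴·s⁶·A²) · (kg⁻¹·m⁻²·s³·A²) · (kg²·m⁴·s⁻⁶) · (m⁻²·s²) · (kg⁻¹·m⁻²·s²) · s = kg⁻¹·m⁻⁴·s⁵·A².
Left is m⁻²·s²·A; right is kg⁻¹·m⁻⁴·s⁵·A² — different.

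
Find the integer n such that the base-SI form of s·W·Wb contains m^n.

4

W = kg·m²·s⁻³.
Wb = kg·m²·s⁻²·A⁻¹.
Combining: s·W·Wb = s · (kg·m²·s⁻³) · (kg·m²·s⁻²·A⁻¹) = kg²·m⁴·s⁻⁴·A⁻¹.
The exponent of m is 4.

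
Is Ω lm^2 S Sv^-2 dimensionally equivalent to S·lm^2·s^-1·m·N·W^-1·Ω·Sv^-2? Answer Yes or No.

Left side:
  Ω = V/A (resistance = voltage per current),
      = kg·m²·s⁻³·A⁻².
  lm = cd·sr = cd (luminous flux; sr is dimensionless).
  So lm² = cd².
  S = 1/Ω (conductance is reciprocal resistance),
      = kg⁻¹·m⁻²·s³·A².
  Sv = J/kg (equivalent dose = energy per mass),
      = m²·s⁻².
  So Sv⁻² = m⁻⁴·s⁴.
  Combining: Ω·lm²·S·Sv⁻² = (kg·m²·s⁻³·A⁻²) · cd² · (kg⁻¹·m⁻²·s³·A²) · (m⁻⁴·s⁴) = m⁻⁴·s⁴·cd².
Right side:
  S = kg⁻¹·m⁻²·s³·A².
  lm = cd.
  So lm² = cd².
  N = kg·m·s⁻².
  W = kg·m²·s⁻³.
  So W⁻¹ = kg⁻¹·m⁻²·s³.
  Ω = kg·m²·s⁻³·A⁻².
  Sv = m²·s⁻².
  So Sv⁻² = m⁻⁴·s⁴.
  Combining: S·lm²·s⁻¹·m·N·W⁻¹·Ω·Sv⁻² = (kg⁻¹·m⁻²·s³·A²) · cd² · s⁻¹ · m · (kg·m·s⁻²) · (kg⁻¹·m⁻²·s³) · (kg·m²·s⁻³·A⁻²) · (m⁻⁴·s⁴) = m⁻⁴·s⁴·cd².
Both reduce to m⁻⁴·s⁴·cd².

Yes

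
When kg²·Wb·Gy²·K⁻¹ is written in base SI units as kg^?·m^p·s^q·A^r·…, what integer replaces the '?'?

3

Wb = V·s (flux: a volt is a weber per second),
    = kg·m²·s⁻²·A⁻¹.
Gy = J/kg (absorbed dose = energy per mass),
    = m²·s⁻².
So Gy² = m⁴·s⁻⁴.
Combining: kg²·Wb·Gy²·K⁻¹ = kg² · (kg·m²·s⁻²·A⁻¹) · (m⁴·s⁻⁴) · K⁻¹ = kg³·m⁶·s⁻⁶·A⁻¹·K⁻¹.
The exponent of kg is 3.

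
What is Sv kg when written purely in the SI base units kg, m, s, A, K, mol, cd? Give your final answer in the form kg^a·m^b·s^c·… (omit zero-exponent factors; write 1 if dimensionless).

kg·m²·s⁻²

Sv = m²·s⁻².
Combining: Sv·kg = (m²·s⁻²) · kg = kg·m²·s⁻².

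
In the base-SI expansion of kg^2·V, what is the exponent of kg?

3

V = kg·m²·s⁻³·A⁻¹.
Combining: kg²·V = kg² · (kg·m²·s⁻³·A⁻¹) = kg³·m²·s⁻³·A⁻¹.
The exponent of kg is 3.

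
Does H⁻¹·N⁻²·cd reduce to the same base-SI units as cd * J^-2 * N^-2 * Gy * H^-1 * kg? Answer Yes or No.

Left side:
  H = Wb/A (inductance = flux per current),
      = kg·m²·s⁻²·A⁻².
  So H⁻¹ = kg⁻¹·m⁻²·s²·A².
  N = kg·m/s² = kg·m·s⁻² (force = mass × acceleration).
  So N⁻² = kg⁻²·m⁻²·s⁴.
  Combining: H⁻¹·N⁻²·cd = (kg⁻¹·m⁻²·s²·A²) · (kg⁻²·m⁻²·s⁴) · cd = kg⁻³·m⁻⁴·s⁶·A²·cd.
Right side:
  J = N·m (work = force × distance),
      = kg·m²·s⁻².
  So J⁻² = kg⁻²·m⁻⁴·s⁴.
  N = kg·m/s² = kg·m·s⁻² (force = mass × acceleration).
  So N⁻² = kg⁻²·m⁻²·s⁴.
  Gy = J/kg (absorbed dose = energy per mass),
      = m²·s⁻².
  H = Wb/A (inductance = flux per current),
      = kg·m²·s⁻²·A⁻².
  So H⁻¹ = kg⁻¹·m⁻²·s²·A².
  Combining: cd·J⁻²·N⁻²·Gy·H⁻¹·kg = cd · (kg⁻²·m⁻⁴·s⁴) · (kg⁻²·m⁻²·s⁴) · (m²·s⁻²) · (kg⁻¹·m⁻²·s²·A²) · kg = kg⁻⁴·m⁻⁶·s⁸·A²·cd.
Left is kg⁻³·m⁻⁴·s⁶·A²·cd; right is kg⁻⁴·m⁻⁶·s⁸·A²·cd — different.

No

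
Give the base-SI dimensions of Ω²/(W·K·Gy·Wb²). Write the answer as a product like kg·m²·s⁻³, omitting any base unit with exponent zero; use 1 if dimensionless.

kg⁻¹·m⁻⁴·s³·A⁻²·K⁻¹

Ω = kg·m²·s⁻³·A⁻².
So Ω² = kg²·m⁴·s⁻⁶·A⁻⁴.
W = kg·m²·s⁻³.
So W⁻¹ = kg⁻¹·m⁻²·s³.
Gy = m²·s⁻².
So Gy⁻¹ = m⁻²·s².
Wb = kg·m²·s⁻²·A⁻¹.
So Wb⁻² = kg⁻²·m⁻⁴·s⁴·A².
Combining: Ω²·W⁻¹·K⁻¹·Gy⁻¹·Wb⁻² = (kg²·m⁴·s⁻⁶·A⁻⁴) · (kg⁻¹·m⁻²·s³) · K⁻¹ · (m⁻²·s²) · (kg⁻²·m⁻⁴·s⁴·A²) = kg⁻¹·m⁻⁴·s³·A⁻²·K⁻¹.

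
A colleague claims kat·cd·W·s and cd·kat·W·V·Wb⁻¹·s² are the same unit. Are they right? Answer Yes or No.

Yes

Left side:
  kat = mol/s = s⁻¹·mol (catalytic activity).
  W = J/s (power = energy per time),
      = kg·m²·s⁻³.
  Combining: kat·cd·W·s = (s⁻¹·mol) · cd · (kg·m²·s⁻³) · s = kg·m²·s⁻³·mol·cd.
Right side:
  kat = mol/s = s⁻¹·mol (catalytic activity).
  W = J/s (power = energy per time),
      = kg·m²·s⁻³.
  V = W/A (potential = power per current),
      = kg·m²·s⁻³·A⁻¹.
  Wb = V·s (flux: a volt is a weber per second),
      = kg·m²·s⁻²·A⁻¹.
  So Wb⁻¹ = kg⁻¹·m⁻²·s²·A.
  Combining: cd·kat·W·V·Wb⁻¹·s² = cd · (s⁻¹·mol) · (kg·m²·s⁻³) · (kg·m²·s⁻³·A⁻¹) · (kg⁻¹·m⁻²·s²·A) · s² = kg·m²·s⁻³·mol·cd.
Both reduce to kg·m²·s⁻³·mol·cd.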